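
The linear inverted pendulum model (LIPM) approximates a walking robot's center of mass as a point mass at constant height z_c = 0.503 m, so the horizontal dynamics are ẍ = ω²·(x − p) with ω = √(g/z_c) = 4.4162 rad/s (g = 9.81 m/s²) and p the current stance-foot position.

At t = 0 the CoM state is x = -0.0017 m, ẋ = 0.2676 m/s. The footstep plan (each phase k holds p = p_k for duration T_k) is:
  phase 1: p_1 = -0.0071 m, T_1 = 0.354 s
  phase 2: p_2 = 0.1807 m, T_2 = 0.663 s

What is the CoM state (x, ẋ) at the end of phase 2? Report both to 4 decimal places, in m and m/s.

phase 1: p=-0.0071, T=0.354, ωT=1.563335, cosh=2.492077, sinh=2.282640; start (x,ẋ)=(-0.001700, 0.267600) → end (x,ẋ)=(0.144674, 0.721315)
phase 2: p=0.1807, T=0.663, ωT=2.927941, cosh=9.371305, sinh=9.317798; start (x,ẋ)=(0.144674, 0.721315) → end (x,ẋ)=(1.365001, 5.277220)

x = 1.3650, ẋ = 5.2772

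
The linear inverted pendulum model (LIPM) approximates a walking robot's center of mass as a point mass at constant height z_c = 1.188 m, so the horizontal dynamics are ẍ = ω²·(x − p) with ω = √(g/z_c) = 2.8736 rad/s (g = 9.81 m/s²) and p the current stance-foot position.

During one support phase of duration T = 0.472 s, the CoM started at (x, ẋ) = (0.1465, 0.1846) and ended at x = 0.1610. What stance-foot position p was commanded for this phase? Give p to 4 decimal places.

ωT = 2.8736·0.472 = 1.356339; cosh(ωT) = 2.069779, sinh(ωT) = 1.812177
x(T) = p + (x₀−p)·cosh(ωT) + (ẋ₀/ω)·sinh(ωT) ⇒ p·(1 − cosh) = x(T) − x₀·cosh − (ẋ₀/ω)·sinh
numerator   = 0.1610 − (0.1465)·2.069779 − (0.1846/2.8736)·1.812177 = -0.258637
denominator = 1 − 2.069779 = -1.069779
p = -0.258637 / -1.069779 = 0.2418

p = 0.2418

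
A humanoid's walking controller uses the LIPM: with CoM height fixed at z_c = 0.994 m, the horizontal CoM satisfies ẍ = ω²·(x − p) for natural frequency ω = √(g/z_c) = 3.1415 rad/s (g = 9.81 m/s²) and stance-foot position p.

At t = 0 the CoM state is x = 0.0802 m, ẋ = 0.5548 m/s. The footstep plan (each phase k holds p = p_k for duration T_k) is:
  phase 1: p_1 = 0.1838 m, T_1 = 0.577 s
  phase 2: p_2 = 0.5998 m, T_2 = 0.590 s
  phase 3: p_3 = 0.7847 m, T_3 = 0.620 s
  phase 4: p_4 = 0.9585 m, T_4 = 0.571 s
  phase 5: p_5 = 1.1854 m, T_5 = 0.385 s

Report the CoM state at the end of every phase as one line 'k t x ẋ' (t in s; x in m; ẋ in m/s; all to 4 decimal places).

1 0.5770 0.3846 0.7744
2 1.1670 0.6634 0.4271
3 1.7870 0.8177 0.2189
4 2.3580 0.7272 -0.6168
5 2.7430 0.0493 -3.3234

phase 1: p=0.1838, T=0.577, ωT=1.812645, cosh=3.144928, sinh=2.981706; start (x,ẋ)=(0.080200, 0.554800) → end (x,ẋ)=(0.384565, 0.774382)
phase 2: p=0.5998, T=0.590, ωT=1.853485, cosh=3.269356, sinh=3.112666; start (x,ẋ)=(0.384565, 0.774382) → end (x,ẋ)=(0.663395, 0.427070)
phase 3: p=0.7847, T=0.620, ωT=1.947730, cosh=3.577674, sinh=3.435077; start (x,ẋ)=(0.663395, 0.427070) → end (x,ẋ)=(0.817691, 0.218882)
phase 4: p=0.9585, T=0.571, ωT=1.793797, cosh=3.089281, sinh=2.922954; start (x,ẋ)=(0.817691, 0.218882) → end (x,ẋ)=(0.727157, -0.616781)
phase 5: p=1.1854, T=0.385, ωT=1.209478, cosh=1.825043, sinh=1.526690; start (x,ẋ)=(0.727157, -0.616781) → end (x,ẋ)=(0.049347, -3.323428)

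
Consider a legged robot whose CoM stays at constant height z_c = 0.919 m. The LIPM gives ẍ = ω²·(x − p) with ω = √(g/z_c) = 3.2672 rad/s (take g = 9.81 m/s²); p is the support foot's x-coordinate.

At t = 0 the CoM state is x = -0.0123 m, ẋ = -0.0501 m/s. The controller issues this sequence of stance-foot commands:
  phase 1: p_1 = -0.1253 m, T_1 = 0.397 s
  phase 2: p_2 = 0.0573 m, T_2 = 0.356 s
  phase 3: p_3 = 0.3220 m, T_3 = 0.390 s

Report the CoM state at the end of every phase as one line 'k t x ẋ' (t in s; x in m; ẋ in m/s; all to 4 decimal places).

1 0.3970 0.0709 0.5264
2 0.7530 0.3138 0.9886
3 1.1430 0.8049 1.8617

phase 1: p=-0.1253, T=0.397, ωT=1.297078, cosh=1.965961, sinh=1.692631; start (x,ẋ)=(-0.012300, -0.050100) → end (x,ẋ)=(0.070898, 0.526414)
phase 2: p=0.0573, T=0.356, ωT=1.163123, cosh=1.756210, sinh=1.443702; start (x,ẋ)=(0.070898, 0.526414) → end (x,ẋ)=(0.313792, 0.988635)
phase 3: p=0.3220, T=0.390, ωT=1.274208, cosh=1.927760, sinh=1.648108; start (x,ẋ)=(0.313792, 0.988635) → end (x,ẋ)=(0.804885, 1.861654)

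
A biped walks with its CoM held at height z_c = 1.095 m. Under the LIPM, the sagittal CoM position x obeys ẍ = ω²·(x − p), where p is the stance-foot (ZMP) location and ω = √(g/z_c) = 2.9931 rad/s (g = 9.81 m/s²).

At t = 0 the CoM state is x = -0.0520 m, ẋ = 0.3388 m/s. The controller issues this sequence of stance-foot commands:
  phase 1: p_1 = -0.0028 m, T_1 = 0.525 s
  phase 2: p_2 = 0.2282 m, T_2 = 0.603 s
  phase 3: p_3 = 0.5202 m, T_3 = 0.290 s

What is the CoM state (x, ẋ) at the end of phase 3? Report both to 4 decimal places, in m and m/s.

phase 1: p=-0.0028, T=0.525, ωT=1.571378, cosh=2.510516, sinh=2.302758; start (x,ẋ)=(-0.052000, 0.338800) → end (x,ẋ)=(0.134340, 0.511458)
phase 2: p=0.2282, T=0.603, ωT=1.804839, cosh=3.121748, sinh=2.957247; start (x,ẋ)=(0.134340, 0.511458) → end (x,ẋ)=(0.440524, 0.765857)
phase 3: p=0.5202, T=0.290, ωT=0.867999, cosh=1.400965, sinh=0.981174; start (x,ẋ)=(0.440524, 0.765857) → end (x,ẋ)=(0.659635, 0.838952)

x = 0.6596, ẋ = 0.8390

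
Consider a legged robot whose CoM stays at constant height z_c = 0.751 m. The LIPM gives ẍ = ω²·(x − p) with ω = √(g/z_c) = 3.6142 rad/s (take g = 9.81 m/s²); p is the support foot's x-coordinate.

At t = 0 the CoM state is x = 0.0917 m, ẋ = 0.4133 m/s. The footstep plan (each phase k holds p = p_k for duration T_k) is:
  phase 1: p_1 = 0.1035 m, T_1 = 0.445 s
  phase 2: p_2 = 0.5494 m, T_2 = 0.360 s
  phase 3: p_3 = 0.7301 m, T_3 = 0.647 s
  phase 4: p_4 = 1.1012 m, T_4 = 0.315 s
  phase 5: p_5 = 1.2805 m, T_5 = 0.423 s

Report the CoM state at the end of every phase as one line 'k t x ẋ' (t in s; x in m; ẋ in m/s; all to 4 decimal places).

phase 1: p=0.1035, T=0.445, ωT=1.608319, cosh=2.597316, sinh=2.397092; start (x,ẋ)=(0.091700, 0.413300) → end (x,ẋ)=(0.346970, 0.971241)
phase 2: p=0.5494, T=0.360, ωT=1.301112, cosh=1.972804, sinh=1.700575; start (x,ẋ)=(0.346970, 0.971241) → end (x,ẋ)=(0.607039, 0.671888)
phase 3: p=0.7301, T=0.647, ωT=2.338387, cosh=5.230496, sinh=5.134013; start (x,ẋ)=(0.607039, 0.671888) → end (x,ẋ)=(1.040856, 1.230871)
phase 4: p=1.1012, T=0.315, ωT=1.138473, cosh=1.721153, sinh=1.400845; start (x,ẋ)=(1.040856, 1.230871) → end (x,ẋ)=(1.474417, 1.812998)
phase 5: p=1.2805, T=0.423, ωT=1.528807, cosh=2.414732, sinh=2.197937; start (x,ẋ)=(1.474417, 1.812998) → end (x,ẋ)=(2.851313, 5.918340)

1 0.4450 0.3470 0.9712
2 0.8050 0.6070 0.6719
3 1.4520 1.0409 1.2309
4 1.7670 1.4744 1.8130
5 2.1900 2.8513 5.9183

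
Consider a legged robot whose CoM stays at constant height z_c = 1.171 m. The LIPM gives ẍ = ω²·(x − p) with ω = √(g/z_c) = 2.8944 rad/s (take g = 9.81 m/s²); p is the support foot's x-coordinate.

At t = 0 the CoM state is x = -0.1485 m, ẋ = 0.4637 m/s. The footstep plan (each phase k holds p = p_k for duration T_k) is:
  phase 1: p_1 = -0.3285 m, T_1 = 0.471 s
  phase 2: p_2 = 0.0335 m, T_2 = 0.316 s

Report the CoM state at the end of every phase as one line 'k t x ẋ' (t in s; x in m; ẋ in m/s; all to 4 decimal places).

1 0.4710 0.3390 1.9172
2 0.7870 1.1698 3.7028

phase 1: p=-0.3285, T=0.471, ωT=1.363262, cosh=2.082375, sinh=1.826550; start (x,ẋ)=(-0.148500, 0.463700) → end (x,ẋ)=(0.338952, 1.917215)
phase 2: p=0.0335, T=0.316, ωT=0.914630, cosh=1.448259, sinh=1.047594; start (x,ẋ)=(0.338952, 1.917215) → end (x,ẋ)=(1.169786, 3.702800)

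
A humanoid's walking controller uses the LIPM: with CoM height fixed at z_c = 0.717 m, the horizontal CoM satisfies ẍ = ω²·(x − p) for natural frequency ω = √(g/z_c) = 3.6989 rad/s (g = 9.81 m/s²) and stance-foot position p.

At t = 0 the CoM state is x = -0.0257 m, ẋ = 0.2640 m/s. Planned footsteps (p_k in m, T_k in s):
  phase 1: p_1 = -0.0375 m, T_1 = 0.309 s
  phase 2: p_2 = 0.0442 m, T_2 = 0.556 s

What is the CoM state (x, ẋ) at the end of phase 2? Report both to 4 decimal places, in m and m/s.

x = 0.7381, ẋ = 2.6143

phase 1: p=-0.0375, T=0.309, ωT=1.142960, cosh=1.727456, sinh=1.408582; start (x,ẋ)=(-0.025700, 0.264000) → end (x,ẋ)=(0.083418, 0.517529)
phase 2: p=0.0442, T=0.556, ωT=2.056588, cosh=3.973569, sinh=3.845679; start (x,ẋ)=(0.083418, 0.517529) → end (x,ẋ)=(0.738101, 2.614305)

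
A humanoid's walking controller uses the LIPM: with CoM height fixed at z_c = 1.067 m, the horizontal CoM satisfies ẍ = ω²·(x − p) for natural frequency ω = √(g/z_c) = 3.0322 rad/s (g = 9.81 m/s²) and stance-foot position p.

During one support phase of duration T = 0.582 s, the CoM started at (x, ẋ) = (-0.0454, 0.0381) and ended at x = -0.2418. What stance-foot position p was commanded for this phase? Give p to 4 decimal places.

p = 0.0703

ωT = 3.0322·0.582 = 1.764740; cosh(ωT) = 3.005644, sinh(ωT) = 2.834412
x(T) = p + (x₀−p)·cosh(ωT) + (ẋ₀/ω)·sinh(ωT) ⇒ p·(1 − cosh) = x(T) − x₀·cosh − (ẋ₀/ω)·sinh
numerator   = -0.2418 − (-0.0454)·3.005644 − (0.0381/3.0322)·2.834412 = -0.140959
denominator = 1 − 3.005644 = -2.005644
p = -0.140959 / -2.005644 = 0.0703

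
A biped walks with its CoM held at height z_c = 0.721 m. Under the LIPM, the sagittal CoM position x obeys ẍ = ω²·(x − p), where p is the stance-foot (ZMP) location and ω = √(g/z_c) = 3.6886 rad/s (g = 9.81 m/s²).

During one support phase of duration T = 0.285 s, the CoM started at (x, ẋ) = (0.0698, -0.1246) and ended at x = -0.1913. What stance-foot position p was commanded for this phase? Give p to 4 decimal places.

p = 0.4310

ωT = 3.6886·0.285 = 1.051251; cosh(ωT) = 1.605364, sinh(ωT) = 1.255864
x(T) = p + (x₀−p)·cosh(ωT) + (ẋ₀/ω)·sinh(ωT) ⇒ p·(1 − cosh) = x(T) − x₀·cosh − (ẋ₀/ω)·sinh
numerator   = -0.1913 − (0.0698)·1.605364 − (-0.1246/3.6886)·1.255864 = -0.260932
denominator = 1 − 1.605364 = -0.605364
p = -0.260932 / -0.605364 = 0.4310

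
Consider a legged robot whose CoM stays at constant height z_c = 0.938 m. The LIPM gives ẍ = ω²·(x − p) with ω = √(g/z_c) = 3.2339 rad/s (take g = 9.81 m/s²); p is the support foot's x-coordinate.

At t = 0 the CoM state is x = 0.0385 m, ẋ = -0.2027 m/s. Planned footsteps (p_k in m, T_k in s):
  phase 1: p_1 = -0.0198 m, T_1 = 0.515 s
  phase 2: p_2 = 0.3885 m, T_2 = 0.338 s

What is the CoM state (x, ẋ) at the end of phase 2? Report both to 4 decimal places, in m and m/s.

x = -0.3197, ẋ = -1.8725

phase 1: p=-0.0198, T=0.515, ωT=1.665459, cosh=2.738601, sinh=2.549497; start (x,ẋ)=(0.038500, -0.202700) → end (x,ẋ)=(-0.019941, -0.074441)
phase 2: p=0.3885, T=0.338, ωT=1.093058, cosh=1.659287, sinh=1.324097; start (x,ẋ)=(-0.019941, -0.074441) → end (x,ẋ)=(-0.319701, -1.872465)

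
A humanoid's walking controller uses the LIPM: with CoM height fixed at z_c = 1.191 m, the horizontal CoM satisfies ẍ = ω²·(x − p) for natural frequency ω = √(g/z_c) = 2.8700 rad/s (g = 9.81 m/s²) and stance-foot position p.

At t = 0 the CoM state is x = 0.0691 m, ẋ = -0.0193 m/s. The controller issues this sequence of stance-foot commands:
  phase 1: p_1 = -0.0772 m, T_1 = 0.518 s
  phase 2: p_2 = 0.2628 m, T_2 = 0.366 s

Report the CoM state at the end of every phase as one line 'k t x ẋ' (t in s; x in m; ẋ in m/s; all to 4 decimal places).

1 0.5180 0.2487 0.8361
2 0.8840 0.6057 1.2907

phase 1: p=-0.0772, T=0.518, ωT=1.486660, cosh=2.324214, sinh=2.098087; start (x,ẋ)=(0.069100, -0.019300) → end (x,ẋ)=(0.248723, 0.836089)
phase 2: p=0.2628, T=0.366, ωT=1.050420, cosh=1.604321, sinh=1.254530; start (x,ẋ)=(0.248723, 0.836089) → end (x,ẋ)=(0.605687, 1.290673)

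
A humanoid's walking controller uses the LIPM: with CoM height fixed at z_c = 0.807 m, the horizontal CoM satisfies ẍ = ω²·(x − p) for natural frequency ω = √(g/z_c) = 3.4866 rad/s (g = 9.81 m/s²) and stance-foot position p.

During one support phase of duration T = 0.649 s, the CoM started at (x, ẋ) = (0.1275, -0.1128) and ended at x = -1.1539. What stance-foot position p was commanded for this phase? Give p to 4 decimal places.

ωT = 3.4866·0.649 = 2.262803; cosh(ωT) = 4.857025, sinh(ωT) = 4.752967
x(T) = p + (x₀−p)·cosh(ωT) + (ẋ₀/ω)·sinh(ωT) ⇒ p·(1 − cosh) = x(T) − x₀·cosh − (ẋ₀/ω)·sinh
numerator   = -1.1539 − (0.1275)·4.857025 − (-0.1128/3.4866)·4.752967 = -1.619401
denominator = 1 − 4.857025 = -3.857025
p = -1.619401 / -3.857025 = 0.4199

p = 0.4199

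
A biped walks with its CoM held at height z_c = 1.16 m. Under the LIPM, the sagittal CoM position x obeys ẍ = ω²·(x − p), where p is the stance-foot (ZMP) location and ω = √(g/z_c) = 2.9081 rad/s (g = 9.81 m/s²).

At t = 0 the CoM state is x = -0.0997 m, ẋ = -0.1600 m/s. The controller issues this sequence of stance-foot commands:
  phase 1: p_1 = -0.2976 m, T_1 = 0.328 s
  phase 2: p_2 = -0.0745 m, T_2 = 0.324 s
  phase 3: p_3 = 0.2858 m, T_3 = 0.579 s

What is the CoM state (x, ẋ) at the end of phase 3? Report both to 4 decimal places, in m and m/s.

x = 0.2986, ẋ = 0.2581

phase 1: p=-0.2976, T=0.328, ωT=0.953857, cosh=1.490477, sinh=1.105225; start (x,ẋ)=(-0.099700, -0.160000) → end (x,ẋ)=(-0.063443, 0.397595)
phase 2: p=-0.0745, T=0.324, ωT=0.942224, cosh=1.477721, sinh=1.087961; start (x,ẋ)=(-0.063443, 0.397595) → end (x,ẋ)=(0.090585, 0.622518)
phase 3: p=0.2858, T=0.579, ωT=1.683790, cosh=2.785799, sinh=2.600130; start (x,ẋ)=(0.090585, 0.622518) → end (x,ẋ)=(0.298565, 0.258108)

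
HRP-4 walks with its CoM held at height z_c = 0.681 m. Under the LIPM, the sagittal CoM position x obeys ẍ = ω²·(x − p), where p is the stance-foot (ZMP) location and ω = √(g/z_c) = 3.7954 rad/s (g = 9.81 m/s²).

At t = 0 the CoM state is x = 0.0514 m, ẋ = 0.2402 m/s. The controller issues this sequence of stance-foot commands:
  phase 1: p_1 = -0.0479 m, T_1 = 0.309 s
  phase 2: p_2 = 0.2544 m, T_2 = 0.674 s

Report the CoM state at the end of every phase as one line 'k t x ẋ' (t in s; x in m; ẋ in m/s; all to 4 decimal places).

phase 1: p=-0.0479, T=0.309, ωT=1.172779, cosh=1.770232, sinh=1.460726; start (x,ẋ)=(0.051400, 0.240200) → end (x,ẋ)=(0.220329, 0.975733)
phase 2: p=0.2544, T=0.674, ωT=2.558100, cosh=6.494355, sinh=6.416903; start (x,ẋ)=(0.220329, 0.975733) → end (x,ẋ)=(1.682809, 5.506970)

1 0.3090 0.2203 0.9757
2 0.9830 1.6828 5.5070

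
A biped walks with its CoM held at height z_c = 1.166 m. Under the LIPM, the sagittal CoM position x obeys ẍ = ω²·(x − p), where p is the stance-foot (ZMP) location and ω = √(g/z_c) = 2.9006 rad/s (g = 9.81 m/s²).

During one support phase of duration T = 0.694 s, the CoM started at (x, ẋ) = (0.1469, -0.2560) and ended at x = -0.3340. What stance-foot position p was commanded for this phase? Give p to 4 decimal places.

p = 0.2026

ωT = 2.9006·0.694 = 2.013016; cosh(ωT) = 3.809724, sinh(ωT) = 3.676139
x(T) = p + (x₀−p)·cosh(ωT) + (ẋ₀/ω)·sinh(ωT) ⇒ p·(1 − cosh) = x(T) − x₀·cosh − (ẋ₀/ω)·sinh
numerator   = -0.3340 − (0.1469)·3.809724 − (-0.2560/2.9006)·3.676139 = -0.569201
denominator = 1 − 3.809724 = -2.809724
p = -0.569201 / -2.809724 = 0.2026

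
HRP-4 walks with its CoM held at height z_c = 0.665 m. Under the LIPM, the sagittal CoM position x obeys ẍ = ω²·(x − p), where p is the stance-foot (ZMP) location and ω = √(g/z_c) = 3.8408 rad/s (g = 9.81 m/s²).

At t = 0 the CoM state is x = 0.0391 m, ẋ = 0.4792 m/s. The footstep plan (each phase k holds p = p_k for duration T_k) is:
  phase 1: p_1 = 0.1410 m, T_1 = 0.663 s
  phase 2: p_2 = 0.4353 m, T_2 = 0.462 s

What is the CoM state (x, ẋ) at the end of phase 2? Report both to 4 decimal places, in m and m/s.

phase 1: p=0.1410, T=0.663, ωT=2.546450, cosh=6.420042, sinh=6.341682; start (x,ẋ)=(0.039100, 0.479200) → end (x,ẋ)=(0.278022, 0.594492)
phase 2: p=0.4353, T=0.462, ωT=1.774450, cosh=3.033306, sinh=2.863729; start (x,ẋ)=(0.278022, 0.594492) → end (x,ẋ)=(0.401486, 0.073374)

x = 0.4015, ẋ = 0.0734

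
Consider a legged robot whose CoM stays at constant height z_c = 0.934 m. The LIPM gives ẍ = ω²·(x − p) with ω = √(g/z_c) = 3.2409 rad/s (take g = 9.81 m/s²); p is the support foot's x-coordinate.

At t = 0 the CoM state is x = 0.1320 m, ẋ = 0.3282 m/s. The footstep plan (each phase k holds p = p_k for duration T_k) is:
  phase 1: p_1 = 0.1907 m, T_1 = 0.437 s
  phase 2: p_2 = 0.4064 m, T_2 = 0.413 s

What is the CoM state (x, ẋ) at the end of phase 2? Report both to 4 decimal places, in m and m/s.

phase 1: p=0.1907, T=0.437, ωT=1.416273, cosh=2.182174, sinh=1.939557; start (x,ẋ)=(0.132000, 0.328200) → end (x,ẋ)=(0.259022, 0.347206)
phase 2: p=0.4064, T=0.413, ωT=1.338492, cosh=2.037764, sinh=1.775523; start (x,ẋ)=(0.259022, 0.347206) → end (x,ẋ)=(0.296295, -0.140532)

x = 0.2963, ẋ = -0.1405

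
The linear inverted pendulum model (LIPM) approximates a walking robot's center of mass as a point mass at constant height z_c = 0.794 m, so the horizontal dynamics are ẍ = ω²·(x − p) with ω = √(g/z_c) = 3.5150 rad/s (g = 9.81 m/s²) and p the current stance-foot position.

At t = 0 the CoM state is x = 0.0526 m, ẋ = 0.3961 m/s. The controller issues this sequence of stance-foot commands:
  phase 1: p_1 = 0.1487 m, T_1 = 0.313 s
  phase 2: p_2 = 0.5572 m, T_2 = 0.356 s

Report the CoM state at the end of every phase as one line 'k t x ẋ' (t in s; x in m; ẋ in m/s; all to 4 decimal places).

phase 1: p=0.1487, T=0.313, ωT=1.100195, cosh=1.668779, sinh=1.335973; start (x,ẋ)=(0.052600, 0.396100) → end (x,ẋ)=(0.138879, 0.209723)
phase 2: p=0.5572, T=0.356, ωT=1.251340, cosh=1.890572, sinh=1.604451; start (x,ẋ)=(0.138879, 0.209723) → end (x,ẋ)=(-0.137936, -1.962685)

1 0.3130 0.1389 0.2097
2 0.6690 -0.1379 -1.9627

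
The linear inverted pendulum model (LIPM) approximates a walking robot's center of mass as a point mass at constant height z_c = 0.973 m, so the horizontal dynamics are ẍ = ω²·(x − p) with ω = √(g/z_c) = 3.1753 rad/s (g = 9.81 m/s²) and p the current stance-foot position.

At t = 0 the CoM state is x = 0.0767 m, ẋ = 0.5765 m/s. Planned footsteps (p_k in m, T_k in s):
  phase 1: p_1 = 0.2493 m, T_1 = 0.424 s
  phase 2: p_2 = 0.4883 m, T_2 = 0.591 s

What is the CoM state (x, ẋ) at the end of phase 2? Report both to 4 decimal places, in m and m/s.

x = -0.2051, ẋ = -2.0408

phase 1: p=0.2493, T=0.424, ωT=1.346327, cosh=2.051739, sinh=1.791545; start (x,ẋ)=(0.076700, 0.576500) → end (x,ẋ)=(0.220439, 0.200959)
phase 2: p=0.4883, T=0.591, ωT=1.876602, cosh=3.342193, sinh=3.189083; start (x,ẋ)=(0.220439, 0.200959) → end (x,ẋ)=(-0.205113, -2.040800)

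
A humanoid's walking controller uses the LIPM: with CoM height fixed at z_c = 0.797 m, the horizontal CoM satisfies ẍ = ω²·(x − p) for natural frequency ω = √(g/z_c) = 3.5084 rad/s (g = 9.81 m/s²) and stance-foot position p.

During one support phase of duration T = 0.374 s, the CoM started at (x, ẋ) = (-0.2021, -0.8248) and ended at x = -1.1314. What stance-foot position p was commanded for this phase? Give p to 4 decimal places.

ωT = 3.5084·0.374 = 1.312142; cosh(ωT) = 1.991681, sinh(ωT) = 1.722438
x(T) = p + (x₀−p)·cosh(ωT) + (ẋ₀/ω)·sinh(ωT) ⇒ p·(1 − cosh) = x(T) − x₀·cosh − (ẋ₀/ω)·sinh
numerator   = -1.1314 − (-0.2021)·1.991681 − (-0.8248/3.5084)·1.722438 = -0.323948
denominator = 1 − 1.991681 = -0.991681
p = -0.323948 / -0.991681 = 0.3267

p = 0.3267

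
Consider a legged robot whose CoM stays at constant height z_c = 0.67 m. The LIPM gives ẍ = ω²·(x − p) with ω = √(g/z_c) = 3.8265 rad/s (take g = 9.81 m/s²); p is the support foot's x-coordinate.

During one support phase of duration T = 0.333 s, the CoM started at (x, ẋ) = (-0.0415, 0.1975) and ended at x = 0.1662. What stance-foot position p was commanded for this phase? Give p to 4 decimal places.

ωT = 3.8265·0.333 = 1.274225; cosh(ωT) = 1.927787, sinh(ωT) = 1.648140
x(T) = p + (x₀−p)·cosh(ωT) + (ẋ₀/ω)·sinh(ωT) ⇒ p·(1 − cosh) = x(T) − x₀·cosh − (ẋ₀/ω)·sinh
numerator   = 0.1662 − (-0.0415)·1.927787 − (0.1975/3.8265)·1.648140 = 0.161137
denominator = 1 − 1.927787 = -0.927787
p = 0.161137 / -0.927787 = -0.1737

p = -0.1737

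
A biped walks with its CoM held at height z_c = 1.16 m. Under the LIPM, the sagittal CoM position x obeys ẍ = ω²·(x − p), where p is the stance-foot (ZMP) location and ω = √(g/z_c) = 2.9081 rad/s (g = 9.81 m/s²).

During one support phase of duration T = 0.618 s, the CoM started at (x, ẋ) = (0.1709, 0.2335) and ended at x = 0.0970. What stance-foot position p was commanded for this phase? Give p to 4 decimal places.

p = 0.3183

ωT = 2.9081·0.618 = 1.797206; cosh(ωT) = 3.099264, sinh(ωT) = 2.933503
x(T) = p + (x₀−p)·cosh(ωT) + (ẋ₀/ω)·sinh(ωT) ⇒ p·(1 − cosh) = x(T) − x₀·cosh − (ẋ₀/ω)·sinh
numerator   = 0.0970 − (0.1709)·3.099264 − (0.2335/2.9081)·2.933503 = -0.668204
denominator = 1 − 3.099264 = -2.099264
p = -0.668204 / -2.099264 = 0.3183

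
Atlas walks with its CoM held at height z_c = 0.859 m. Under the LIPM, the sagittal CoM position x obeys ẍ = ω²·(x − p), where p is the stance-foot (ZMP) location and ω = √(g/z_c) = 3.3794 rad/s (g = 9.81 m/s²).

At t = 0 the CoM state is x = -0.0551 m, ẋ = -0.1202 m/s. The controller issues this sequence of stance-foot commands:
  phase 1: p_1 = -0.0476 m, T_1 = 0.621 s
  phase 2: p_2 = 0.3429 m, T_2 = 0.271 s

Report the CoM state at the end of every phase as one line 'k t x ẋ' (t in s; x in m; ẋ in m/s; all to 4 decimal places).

phase 1: p=-0.0476, T=0.621, ωT=2.098607, cosh=4.138716, sinh=4.016089; start (x,ẋ)=(-0.055100, -0.120200) → end (x,ẋ)=(-0.221486, -0.599263)
phase 2: p=0.3429, T=0.271, ωT=0.915817, cosh=1.449503, sinh=1.049314; start (x,ẋ)=(-0.221486, -0.599263) → end (x,ẋ)=(-0.661253, -2.869977)

1 0.6210 -0.2215 -0.5993
2 0.8920 -0.6613 -2.8700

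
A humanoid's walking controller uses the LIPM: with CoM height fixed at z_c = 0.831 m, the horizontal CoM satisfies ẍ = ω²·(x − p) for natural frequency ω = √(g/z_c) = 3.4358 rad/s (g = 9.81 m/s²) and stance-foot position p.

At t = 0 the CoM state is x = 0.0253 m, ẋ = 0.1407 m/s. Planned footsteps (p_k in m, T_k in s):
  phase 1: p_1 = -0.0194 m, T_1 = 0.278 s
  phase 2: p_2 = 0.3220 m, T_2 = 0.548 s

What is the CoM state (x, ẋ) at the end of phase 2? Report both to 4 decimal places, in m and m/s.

x = -0.0942, ẋ = -1.2522

phase 1: p=-0.0194, T=0.278, ωT=0.955152, cosh=1.491910, sinh=1.107157; start (x,ẋ)=(0.025300, 0.140700) → end (x,ẋ)=(0.092628, 0.379949)
phase 2: p=0.3220, T=0.548, ωT=1.882818, cosh=3.362081, sinh=3.209920; start (x,ẋ)=(0.092628, 0.379949) → end (x,ẋ)=(-0.094198, -1.252245)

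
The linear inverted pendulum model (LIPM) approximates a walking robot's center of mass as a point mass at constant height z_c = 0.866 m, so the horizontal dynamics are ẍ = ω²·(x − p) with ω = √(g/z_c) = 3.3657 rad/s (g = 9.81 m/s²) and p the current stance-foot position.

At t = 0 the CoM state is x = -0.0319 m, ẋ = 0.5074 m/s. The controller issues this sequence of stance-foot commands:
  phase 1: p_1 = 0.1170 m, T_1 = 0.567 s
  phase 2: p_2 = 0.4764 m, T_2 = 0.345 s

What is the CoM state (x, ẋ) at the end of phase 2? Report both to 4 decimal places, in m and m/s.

x = -0.1407, ẋ = -1.6515

phase 1: p=0.1170, T=0.567, ωT=1.908352, cosh=3.445146, sinh=3.296822; start (x,ẋ)=(-0.031900, 0.507400) → end (x,ẋ)=(0.101034, 0.095856)
phase 2: p=0.4764, T=0.345, ωT=1.161166, cosh=1.753389, sinh=1.440268; start (x,ẋ)=(0.101034, 0.095856) → end (x,ẋ)=(-0.140743, -1.651518)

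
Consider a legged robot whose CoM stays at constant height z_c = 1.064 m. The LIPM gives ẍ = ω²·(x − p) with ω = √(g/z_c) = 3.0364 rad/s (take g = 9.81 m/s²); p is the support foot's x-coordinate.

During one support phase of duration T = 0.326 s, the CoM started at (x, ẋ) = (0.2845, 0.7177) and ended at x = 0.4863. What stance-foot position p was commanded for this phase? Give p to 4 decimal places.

p = 0.4206

ωT = 3.0364·0.326 = 0.989866; cosh(ωT) = 1.531251, sinh(ωT) = 1.159624
x(T) = p + (x₀−p)·cosh(ωT) + (ẋ₀/ω)·sinh(ωT) ⇒ p·(1 − cosh) = x(T) − x₀·cosh − (ẋ₀/ω)·sinh
numerator   = 0.4863 − (0.2845)·1.531251 − (0.7177/3.0364)·1.159624 = -0.223436
denominator = 1 − 1.531251 = -0.531251
p = -0.223436 / -0.531251 = 0.4206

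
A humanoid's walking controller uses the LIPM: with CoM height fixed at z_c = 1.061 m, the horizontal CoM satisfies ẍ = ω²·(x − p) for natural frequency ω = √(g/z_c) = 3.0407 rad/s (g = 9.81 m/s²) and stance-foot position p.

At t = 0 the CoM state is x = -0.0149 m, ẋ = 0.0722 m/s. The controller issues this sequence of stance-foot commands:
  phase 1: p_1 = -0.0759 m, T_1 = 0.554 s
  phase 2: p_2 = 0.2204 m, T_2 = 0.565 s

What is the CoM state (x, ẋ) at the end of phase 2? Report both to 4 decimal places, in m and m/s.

phase 1: p=-0.0759, T=0.554, ωT=1.684548, cosh=2.787771, sinh=2.602242; start (x,ẋ)=(-0.014900, 0.072200) → end (x,ẋ)=(0.155943, 0.683948)
phase 2: p=0.2204, T=0.565, ωT=1.717996, cosh=2.876385, sinh=2.696960; start (x,ẋ)=(0.155943, 0.683948) → end (x,ẋ)=(0.641627, 1.438709)

x = 0.6416, ẋ = 1.4387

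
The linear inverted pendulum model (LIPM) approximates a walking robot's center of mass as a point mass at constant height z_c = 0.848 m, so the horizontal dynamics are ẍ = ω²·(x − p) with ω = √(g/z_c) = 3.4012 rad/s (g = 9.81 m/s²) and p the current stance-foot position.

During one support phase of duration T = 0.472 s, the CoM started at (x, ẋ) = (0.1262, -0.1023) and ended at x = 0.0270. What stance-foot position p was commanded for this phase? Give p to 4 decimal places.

ωT = 3.4012·0.472 = 1.605366; cosh(ωT) = 2.590250, sinh(ωT) = 2.389434
x(T) = p + (x₀−p)·cosh(ωT) + (ẋ₀/ω)·sinh(ωT) ⇒ p·(1 − cosh) = x(T) − x₀·cosh − (ẋ₀/ω)·sinh
numerator   = 0.0270 − (0.1262)·2.590250 − (-0.1023/3.4012)·2.389434 = -0.228021
denominator = 1 − 2.590250 = -1.590250
p = -0.228021 / -1.590250 = 0.1434

p = 0.1434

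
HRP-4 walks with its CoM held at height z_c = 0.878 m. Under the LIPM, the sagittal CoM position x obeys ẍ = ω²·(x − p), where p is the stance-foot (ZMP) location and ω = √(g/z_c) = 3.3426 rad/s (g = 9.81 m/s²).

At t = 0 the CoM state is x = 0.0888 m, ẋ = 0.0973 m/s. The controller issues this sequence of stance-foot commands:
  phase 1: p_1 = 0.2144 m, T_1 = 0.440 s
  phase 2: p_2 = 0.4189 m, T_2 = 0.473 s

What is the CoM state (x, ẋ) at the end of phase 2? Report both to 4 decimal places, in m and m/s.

phase 1: p=0.2144, T=0.440, ωT=1.470744, cosh=2.291113, sinh=2.061359; start (x,ẋ)=(0.088800, 0.097300) → end (x,ẋ)=(-0.013360, -0.642496)
phase 2: p=0.4189, T=0.473, ωT=1.581050, cosh=2.532907, sinh=2.327148; start (x,ẋ)=(-0.013360, -0.642496) → end (x,ẋ)=(-1.123285, -4.989812)

x = -1.1233, ẋ = -4.9898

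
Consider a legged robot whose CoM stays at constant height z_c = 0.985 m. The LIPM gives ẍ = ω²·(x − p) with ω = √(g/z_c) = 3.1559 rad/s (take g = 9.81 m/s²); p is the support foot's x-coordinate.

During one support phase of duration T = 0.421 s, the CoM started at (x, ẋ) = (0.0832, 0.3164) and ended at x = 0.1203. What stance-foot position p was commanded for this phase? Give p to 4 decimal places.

ωT = 3.1559·0.421 = 1.328634; cosh(ωT) = 2.020360, sinh(ωT) = 1.755521
x(T) = p + (x₀−p)·cosh(ωT) + (ẋ₀/ω)·sinh(ωT) ⇒ p·(1 − cosh) = x(T) − x₀·cosh − (ẋ₀/ω)·sinh
numerator   = 0.1203 − (0.0832)·2.020360 − (0.3164/3.1559)·1.755521 = -0.223797
denominator = 1 − 2.020360 = -1.020360
p = -0.223797 / -1.020360 = 0.2193

p = 0.2193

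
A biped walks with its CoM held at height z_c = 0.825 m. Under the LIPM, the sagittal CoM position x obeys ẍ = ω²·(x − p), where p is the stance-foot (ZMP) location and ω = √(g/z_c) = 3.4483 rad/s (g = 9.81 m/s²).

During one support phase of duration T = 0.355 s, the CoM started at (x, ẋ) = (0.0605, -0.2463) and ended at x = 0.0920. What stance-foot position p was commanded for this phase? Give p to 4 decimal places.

p = -0.1076

ωT = 3.4483·0.355 = 1.224147; cosh(ωT) = 1.847635, sinh(ωT) = 1.553627
x(T) = p + (x₀−p)·cosh(ωT) + (ẋ₀/ω)·sinh(ωT) ⇒ p·(1 − cosh) = x(T) − x₀·cosh − (ẋ₀/ω)·sinh
numerator   = 0.0920 − (0.0605)·1.847635 − (-0.2463/3.4483)·1.553627 = 0.091188
denominator = 1 − 1.847635 = -0.847635
p = 0.091188 / -0.847635 = -0.1076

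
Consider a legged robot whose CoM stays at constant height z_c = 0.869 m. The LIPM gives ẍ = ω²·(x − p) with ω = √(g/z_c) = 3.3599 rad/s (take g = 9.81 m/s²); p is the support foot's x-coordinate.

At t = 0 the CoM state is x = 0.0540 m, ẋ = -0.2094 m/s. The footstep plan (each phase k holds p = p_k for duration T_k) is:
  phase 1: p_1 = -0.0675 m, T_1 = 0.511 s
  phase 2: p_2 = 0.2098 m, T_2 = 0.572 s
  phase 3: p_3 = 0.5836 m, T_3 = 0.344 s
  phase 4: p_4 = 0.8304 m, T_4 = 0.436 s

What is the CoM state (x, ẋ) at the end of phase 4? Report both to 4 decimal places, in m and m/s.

phase 1: p=-0.0675, T=0.511, ωT=1.716909, cosh=2.873457, sinh=2.693836; start (x,ẋ)=(0.054000, -0.209400) → end (x,ẋ)=(0.113736, 0.497997)
phase 2: p=0.2098, T=0.572, ωT=1.921863, cosh=3.490005, sinh=3.343671; start (x,ẋ)=(0.113736, 0.497997) → end (x,ẋ)=(0.370129, 0.658794)
phase 3: p=0.5836, T=0.344, ωT=1.155806, cosh=1.745693, sinh=1.430889; start (x,ẋ)=(0.370129, 0.658794) → end (x,ẋ)=(0.491507, 0.123759)
phase 4: p=0.8304, T=0.436, ωT=1.464916, cosh=2.279139, sinh=2.048042; start (x,ẋ)=(0.491507, 0.123759) → end (x,ẋ)=(0.133453, -2.049932)

x = 0.1335, ẋ = -2.0499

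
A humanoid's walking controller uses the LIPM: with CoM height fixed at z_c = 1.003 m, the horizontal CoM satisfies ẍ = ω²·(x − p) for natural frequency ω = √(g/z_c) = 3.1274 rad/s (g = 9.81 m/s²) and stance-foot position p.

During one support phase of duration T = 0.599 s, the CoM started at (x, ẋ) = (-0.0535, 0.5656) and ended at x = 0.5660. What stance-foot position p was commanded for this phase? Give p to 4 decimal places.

p = -0.0727

ωT = 3.1274·0.599 = 1.873313; cosh(ωT) = 3.331720, sinh(ωT) = 3.178106
x(T) = p + (x₀−p)·cosh(ωT) + (ẋ₀/ω)·sinh(ωT) ⇒ p·(1 − cosh) = x(T) − x₀·cosh − (ẋ₀/ω)·sinh
numerator   = 0.5660 − (-0.0535)·3.331720 − (0.5656/3.1274)·3.178106 = 0.169477
denominator = 1 − 3.331720 = -2.331720
p = 0.169477 / -2.331720 = -0.0727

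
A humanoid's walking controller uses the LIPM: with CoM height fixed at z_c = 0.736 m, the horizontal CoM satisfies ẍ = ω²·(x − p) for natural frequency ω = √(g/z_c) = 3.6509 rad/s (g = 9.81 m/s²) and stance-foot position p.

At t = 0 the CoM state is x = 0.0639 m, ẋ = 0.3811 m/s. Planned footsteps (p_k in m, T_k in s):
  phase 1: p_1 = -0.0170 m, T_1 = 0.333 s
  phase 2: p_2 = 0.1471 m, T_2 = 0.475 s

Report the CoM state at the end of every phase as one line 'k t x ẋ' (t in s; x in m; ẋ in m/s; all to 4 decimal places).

1 0.3330 0.2920 1.1535
2 0.8080 1.4371 4.8201

phase 1: p=-0.0170, T=0.333, ωT=1.215750, cosh=1.834655, sinh=1.538167; start (x,ẋ)=(0.063900, 0.381100) → end (x,ẋ)=(0.291985, 1.153497)
phase 2: p=0.1471, T=0.475, ωT=1.734177, cosh=2.920406, sinh=2.743861; start (x,ẋ)=(0.291985, 1.153497) → end (x,ẋ)=(1.437143, 4.820078)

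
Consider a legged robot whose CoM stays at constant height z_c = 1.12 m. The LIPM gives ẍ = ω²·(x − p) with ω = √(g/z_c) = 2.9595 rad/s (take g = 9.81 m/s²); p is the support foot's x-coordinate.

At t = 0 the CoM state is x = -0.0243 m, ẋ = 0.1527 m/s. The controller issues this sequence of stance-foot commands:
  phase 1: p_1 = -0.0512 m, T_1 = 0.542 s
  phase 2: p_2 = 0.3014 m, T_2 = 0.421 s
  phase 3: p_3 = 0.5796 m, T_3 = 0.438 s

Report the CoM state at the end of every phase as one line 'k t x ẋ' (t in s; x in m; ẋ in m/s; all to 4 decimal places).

phase 1: p=-0.0512, T=0.542, ωT=1.604049, cosh=2.587104, sinh=2.386024; start (x,ẋ)=(-0.024300, 0.152700) → end (x,ẋ)=(0.141504, 0.585003)
phase 2: p=0.3014, T=0.421, ωT=1.245949, cosh=1.881951, sinh=1.594283; start (x,ẋ)=(0.141504, 0.585003) → end (x,ẋ)=(0.315625, 0.346512)
phase 3: p=0.5796, T=0.438, ωT=1.296261, cosh=1.964578, sinh=1.691025; start (x,ẋ)=(0.315625, 0.346512) → end (x,ẋ)=(0.258993, -0.640339)

1 0.5420 0.1415 0.5850
2 0.9630 0.3156 0.3465
3 1.4010 0.2590 -0.6403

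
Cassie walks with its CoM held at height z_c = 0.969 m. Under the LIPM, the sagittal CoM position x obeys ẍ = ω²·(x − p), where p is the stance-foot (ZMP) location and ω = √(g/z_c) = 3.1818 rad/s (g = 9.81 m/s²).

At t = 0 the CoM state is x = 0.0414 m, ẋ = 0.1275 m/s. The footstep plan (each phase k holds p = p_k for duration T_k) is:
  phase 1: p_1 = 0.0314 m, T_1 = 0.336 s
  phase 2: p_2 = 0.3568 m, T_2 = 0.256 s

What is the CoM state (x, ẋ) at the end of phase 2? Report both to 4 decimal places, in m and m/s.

x = 0.0797, ẋ = -0.4085

phase 1: p=0.0314, T=0.336, ωT=1.069085, cosh=1.628018, sinh=1.284695; start (x,ẋ)=(0.041400, 0.127500) → end (x,ẋ)=(0.099160, 0.248449)
phase 2: p=0.3568, T=0.256, ωT=0.814541, cosh=1.350491, sinh=0.907648; start (x,ẋ)=(0.099160, 0.248449) → end (x,ẋ)=(0.079733, -0.408525)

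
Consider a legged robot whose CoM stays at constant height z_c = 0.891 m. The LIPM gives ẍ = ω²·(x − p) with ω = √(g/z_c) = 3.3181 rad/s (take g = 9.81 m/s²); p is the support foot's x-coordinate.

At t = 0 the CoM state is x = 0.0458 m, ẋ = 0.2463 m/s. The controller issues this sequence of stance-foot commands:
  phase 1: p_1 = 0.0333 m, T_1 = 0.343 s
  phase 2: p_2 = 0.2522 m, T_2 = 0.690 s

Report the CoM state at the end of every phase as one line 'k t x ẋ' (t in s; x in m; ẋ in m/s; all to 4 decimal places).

1 0.3430 0.1587 0.4819
2 1.0330 0.4956 0.8878

phase 1: p=0.0333, T=0.343, ωT=1.138108, cosh=1.720642, sinh=1.400217; start (x,ẋ)=(0.045800, 0.246300) → end (x,ẋ)=(0.158745, 0.481870)
phase 2: p=0.2522, T=0.690, ωT=2.289489, cosh=4.985606, sinh=4.884287; start (x,ẋ)=(0.158745, 0.481870) → end (x,ẋ)=(0.495589, 0.887831)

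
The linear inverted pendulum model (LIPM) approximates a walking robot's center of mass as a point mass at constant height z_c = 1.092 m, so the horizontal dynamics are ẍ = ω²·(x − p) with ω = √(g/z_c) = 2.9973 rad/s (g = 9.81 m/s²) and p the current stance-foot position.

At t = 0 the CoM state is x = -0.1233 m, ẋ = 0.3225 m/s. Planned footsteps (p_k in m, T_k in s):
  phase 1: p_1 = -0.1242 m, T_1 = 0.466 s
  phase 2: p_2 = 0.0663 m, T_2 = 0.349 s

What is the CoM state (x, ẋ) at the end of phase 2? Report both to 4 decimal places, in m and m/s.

phase 1: p=-0.1242, T=0.466, ωT=1.396742, cosh=2.144705, sinh=1.897304; start (x,ẋ)=(-0.123300, 0.322500) → end (x,ẋ)=(0.081874, 0.696786)
phase 2: p=0.0663, T=0.349, ωT=1.046058, cosh=1.598864, sinh=1.247544; start (x,ẋ)=(0.081874, 0.696786) → end (x,ẋ)=(0.381219, 1.172301)

x = 0.3812, ẋ = 1.1723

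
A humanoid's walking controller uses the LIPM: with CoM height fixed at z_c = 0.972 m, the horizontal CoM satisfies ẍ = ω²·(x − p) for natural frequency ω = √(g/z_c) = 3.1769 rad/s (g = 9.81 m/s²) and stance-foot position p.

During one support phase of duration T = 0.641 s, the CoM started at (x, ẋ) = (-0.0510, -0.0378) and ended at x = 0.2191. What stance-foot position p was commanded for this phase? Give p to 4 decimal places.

ωT = 3.1769·0.641 = 2.036393; cosh(ωT) = 3.896708, sinh(ωT) = 3.766210
x(T) = p + (x₀−p)·cosh(ωT) + (ẋ₀/ω)·sinh(ωT) ⇒ p·(1 − cosh) = x(T) − x₀·cosh − (ẋ₀/ω)·sinh
numerator   = 0.2191 − (-0.0510)·3.896708 − (-0.0378/3.1769)·3.766210 = 0.462644
denominator = 1 − 3.896708 = -2.896708
p = 0.462644 / -2.896708 = -0.1597

p = -0.1597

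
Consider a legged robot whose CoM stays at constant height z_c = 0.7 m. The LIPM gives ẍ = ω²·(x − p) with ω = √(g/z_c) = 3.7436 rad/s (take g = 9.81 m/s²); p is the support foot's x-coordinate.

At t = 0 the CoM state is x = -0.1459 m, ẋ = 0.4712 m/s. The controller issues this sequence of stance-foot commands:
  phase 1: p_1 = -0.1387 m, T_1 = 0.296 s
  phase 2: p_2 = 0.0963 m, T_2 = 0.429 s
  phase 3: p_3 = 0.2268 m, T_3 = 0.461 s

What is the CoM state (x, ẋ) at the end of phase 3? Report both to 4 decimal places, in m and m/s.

phase 1: p=-0.1387, T=0.296, ωT=1.108106, cosh=1.679400, sinh=1.349216; start (x,ẋ)=(-0.145900, 0.471200) → end (x,ẋ)=(0.019032, 0.754966)
phase 2: p=0.0963, T=0.429, ωT=1.606004, cosh=2.591775, sinh=2.391087; start (x,ẋ)=(0.019032, 0.754966) → end (x,ẋ)=(0.378245, 1.265053)
phase 3: p=0.2268, T=0.461, ωT=1.725800, cosh=2.897521, sinh=2.719490; start (x,ẋ)=(0.378245, 1.265053) → end (x,ẋ)=(1.584596, 5.207329)

x = 1.5846, ẋ = 5.2073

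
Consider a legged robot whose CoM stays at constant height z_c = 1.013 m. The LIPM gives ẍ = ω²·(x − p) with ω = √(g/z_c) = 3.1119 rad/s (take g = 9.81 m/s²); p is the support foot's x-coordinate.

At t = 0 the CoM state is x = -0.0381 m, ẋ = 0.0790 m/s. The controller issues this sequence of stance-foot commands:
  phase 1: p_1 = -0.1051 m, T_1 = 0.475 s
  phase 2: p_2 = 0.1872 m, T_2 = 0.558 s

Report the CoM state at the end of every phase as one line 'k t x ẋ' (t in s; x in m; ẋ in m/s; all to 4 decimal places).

phase 1: p=-0.1051, T=0.475, ωT=1.478152, cosh=2.306448, sinh=2.078389; start (x,ẋ)=(-0.038100, 0.079000) → end (x,ẋ)=(0.102195, 0.615548)
phase 2: p=0.1872, T=0.558, ωT=1.736440, cosh=2.926622, sinh=2.750476; start (x,ẋ)=(0.102195, 0.615548) → end (x,ẋ)=(0.482479, 1.073900)

1 0.4750 0.1022 0.6155
2 1.0330 0.4825 1.0739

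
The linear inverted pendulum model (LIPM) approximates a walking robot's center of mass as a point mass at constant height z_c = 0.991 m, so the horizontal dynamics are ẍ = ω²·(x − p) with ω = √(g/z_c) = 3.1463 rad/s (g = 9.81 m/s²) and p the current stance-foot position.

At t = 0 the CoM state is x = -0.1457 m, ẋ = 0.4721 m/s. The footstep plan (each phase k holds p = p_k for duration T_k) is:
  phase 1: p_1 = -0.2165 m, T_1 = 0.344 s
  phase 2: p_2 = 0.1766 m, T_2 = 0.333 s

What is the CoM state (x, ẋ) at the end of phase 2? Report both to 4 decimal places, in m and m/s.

phase 1: p=-0.2165, T=0.344, ωT=1.082327, cosh=1.645173, sinh=1.306367; start (x,ẋ)=(-0.145700, 0.472100) → end (x,ẋ)=(0.095998, 1.067690)
phase 2: p=0.1766, T=0.333, ωT=1.047718, cosh=1.600937, sinh=1.250200; start (x,ẋ)=(0.095998, 1.067690) → end (x,ẋ)=(0.471813, 1.392255)

x = 0.4718, ẋ = 1.3923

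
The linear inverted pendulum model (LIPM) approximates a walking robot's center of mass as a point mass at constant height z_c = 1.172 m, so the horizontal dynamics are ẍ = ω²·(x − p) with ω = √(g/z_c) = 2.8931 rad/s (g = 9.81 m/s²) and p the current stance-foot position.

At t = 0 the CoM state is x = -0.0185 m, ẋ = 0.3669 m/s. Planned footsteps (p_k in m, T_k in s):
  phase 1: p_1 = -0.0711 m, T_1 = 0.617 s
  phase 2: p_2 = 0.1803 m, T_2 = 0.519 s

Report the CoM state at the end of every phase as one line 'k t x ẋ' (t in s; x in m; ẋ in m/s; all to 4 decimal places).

1 0.6170 0.4573 1.5648
2 1.1360 1.9865 5.3956

phase 1: p=-0.0711, T=0.617, ωT=1.785043, cosh=3.063812, sinh=2.896022; start (x,ẋ)=(-0.018500, 0.366900) → end (x,ẋ)=(0.457327, 1.564821)
phase 2: p=0.1803, T=0.519, ωT=1.501519, cosh=2.355646, sinh=2.132855; start (x,ẋ)=(0.457327, 1.564821) → end (x,ẋ)=(1.986497, 5.395578)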